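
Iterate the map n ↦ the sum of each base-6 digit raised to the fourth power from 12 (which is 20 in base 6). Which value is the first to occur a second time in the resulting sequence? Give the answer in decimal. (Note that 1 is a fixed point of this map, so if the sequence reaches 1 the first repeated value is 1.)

353

12 = (2,0)_6 → 2⁴ + 0⁴ = 16 + 0 = 16
16 = (2,4)_6 → 2⁴ + 4⁴ = 16 + 256 = 272
272 = (1,1,3,2)_6 → 1⁴ + 1⁴ + 3⁴ + 2⁴ = 1 + 1 + 81 + 16 = 99
99 = (2,4,3)_6 → 2⁴ + 4⁴ + 3⁴ = 16 + 256 + 81 = 353
353 = (1,3,4,5)_6 → 1⁴ + 3⁴ + 4⁴ + 5⁴ = 1 + 81 + 256 + 625 = 963
963 = (4,2,4,3)_6 → 4⁴ + 2⁴ + 4⁴ + 3⁴ = 256 + 16 + 256 + 81 = 609
609 = (2,4,5,3)_6 → 2⁴ + 4⁴ + 5⁴ + 3⁴ = 16 + 256 + 625 + 81 = 978
978 = (4,3,1,0)_6 → 4⁴ + 3⁴ + 1⁴ + 0⁴ = 256 + 81 + 1 + 0 = 338
338 = (1,3,2,2)_6 → 1⁴ + 3⁴ + 2⁴ + 2⁴ = 1 + 81 + 16 + 16 = 114
114 = (3,1,0)_6 → 3⁴ + 1⁴ + 0⁴ = 81 + 1 + 0 = 82
82 = (2,1,4)_6 → 2⁴ + 1⁴ + 4⁴ = 16 + 1 + 256 = 273
273 = (1,1,3,3)_6 → 1⁴ + 1⁴ + 3⁴ + 3⁴ = 1 + 1 + 81 + 81 = 164
164 = (4,3,2)_6 → 4⁴ + 3⁴ + 2⁴ = 256 + 81 + 16 = 353  — 353 already appeared earlier.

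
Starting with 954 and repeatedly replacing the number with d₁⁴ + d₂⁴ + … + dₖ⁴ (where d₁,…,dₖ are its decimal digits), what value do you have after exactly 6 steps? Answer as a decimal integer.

4179

954 → 9⁴ + 5⁴ + 4⁴ = 6561 + 625 + 256 = 7442
7442 → 7⁴ + 4⁴ + 4⁴ + 2⁴ = 2401 + 256 + 256 + 16 = 2929
2929 → 2⁴ + 9⁴ + 2⁴ + 9⁴ = 16 + 6561 + 16 + 6561 = 13154
13154 → 1⁴ + 3⁴ + 1⁴ + 5⁴ + 4⁴ = 1 + 81 + 1 + 625 + 256 = 964
964 → 9⁴ + 6⁴ + 4⁴ = 6561 + 1296 + 256 = 8113
8113 → 8⁴ + 1⁴ + 1⁴ + 3⁴ = 4096 + 1 + 1 + 81 = 4179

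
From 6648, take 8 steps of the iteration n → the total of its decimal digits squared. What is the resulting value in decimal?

58

6648 → 6² + 6² + 4² + 8² = 152
152 → 1² + 5² + 2² = 30
30 → 3² + 0² = 9
9 → 9² = 81
81 → 8² + 1² = 65
65 → 6² + 5² = 61
61 → 6² + 1² = 37
37 → 3² + 7² = 58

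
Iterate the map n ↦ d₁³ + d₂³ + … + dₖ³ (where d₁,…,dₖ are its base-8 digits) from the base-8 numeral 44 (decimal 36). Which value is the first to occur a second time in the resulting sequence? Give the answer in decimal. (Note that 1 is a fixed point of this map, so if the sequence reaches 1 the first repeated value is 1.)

1

36 = (4,4)_8 → 128
128 = (2,0,0)_8 → 8
8 = (1,0)_8 → 1  — reached the fixed point 1.
1 → 1, so 1 is the first repeated value.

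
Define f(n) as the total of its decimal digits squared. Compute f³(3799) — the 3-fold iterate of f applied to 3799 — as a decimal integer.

3799 → 3² + 7² + 9² + 9² = 220
220 → 2² + 2² + 0² = 8
8 → 8² = 64

64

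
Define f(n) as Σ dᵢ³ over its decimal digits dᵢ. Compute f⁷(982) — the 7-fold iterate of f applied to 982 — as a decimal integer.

982 → 1249
1249 → 802
802 → 520
520 → 133
133 → 55
55 → 250
250 → 133

133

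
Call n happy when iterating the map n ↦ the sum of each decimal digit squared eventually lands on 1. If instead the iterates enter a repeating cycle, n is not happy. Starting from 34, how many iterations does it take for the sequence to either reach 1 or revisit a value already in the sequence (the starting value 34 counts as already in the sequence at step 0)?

34 → 25
25 → 29
29 → 85
85 → 89
89 → 145
145 → 42
42 → 20
20 → 4
4 → 16
16 → 37
37 → 58
58 → 89  — 89 repeats.
That took 12 steps.

12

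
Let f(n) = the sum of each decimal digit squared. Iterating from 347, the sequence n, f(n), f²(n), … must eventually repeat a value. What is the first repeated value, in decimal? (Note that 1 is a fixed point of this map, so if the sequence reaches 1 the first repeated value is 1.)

37

347 → 74
74 → 65
65 → 61
61 → 37
37 → 58
58 → 89
89 → 145
145 → 42
42 → 20
20 → 4
4 → 16
16 → 37  — 37 already appeared earlier.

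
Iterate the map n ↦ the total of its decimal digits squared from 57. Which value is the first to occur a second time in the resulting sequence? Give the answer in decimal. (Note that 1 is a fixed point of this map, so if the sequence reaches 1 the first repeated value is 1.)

57 → 5² + 7² = 74
74 → 7² + 4² = 65
65 → 6² + 5² = 61
61 → 6² + 1² = 37
37 → 3² + 7² = 58
58 → 5² + 8² = 89
89 → 8² + 9² = 145
145 → 1² + 4² + 5² = 42
42 → 4² + 2² = 20
20 → 2² + 0² = 4
4 → 4² = 16
16 → 1² + 6² = 37  — 37 already appeared earlier.

37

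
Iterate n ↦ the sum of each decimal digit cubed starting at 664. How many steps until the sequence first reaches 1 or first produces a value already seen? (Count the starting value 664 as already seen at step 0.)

5

664 → 6³ + 6³ + 4³ = 496
496 → 4³ + 9³ + 6³ = 1009
1009 → 1³ + 0³ + 0³ + 9³ = 730
730 → 7³ + 3³ + 0³ = 370
370 → 3³ + 7³ + 0³ = 370  — 370 repeats.
That took 5 steps.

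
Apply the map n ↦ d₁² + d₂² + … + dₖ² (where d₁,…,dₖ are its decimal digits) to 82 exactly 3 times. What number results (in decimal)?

1

82 → 8² + 2² = 68
68 → 6² + 8² = 100
100 → 1² + 0² + 0² = 1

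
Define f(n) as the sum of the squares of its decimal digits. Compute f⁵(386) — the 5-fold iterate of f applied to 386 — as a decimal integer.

386 → 3² + 8² + 6² = 109
109 → 1² + 0² + 9² = 82
82 → 8² + 2² = 68
68 → 6² + 8² = 100
100 → 1² + 0² + 0² = 1

1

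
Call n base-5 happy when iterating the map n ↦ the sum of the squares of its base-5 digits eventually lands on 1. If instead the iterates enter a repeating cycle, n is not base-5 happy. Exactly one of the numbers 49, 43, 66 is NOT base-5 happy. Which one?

66

49: 49 → 33 → 11 → 5 → 1  — reaches 1 (base-5 happy)
43: 43 → 19 → 25 → 1  — reaches 1 (base-5 happy)
66: 66 → 14 → 20 → 16 → 10 → 4 → 16  — repeats 16 (not base-5 happy)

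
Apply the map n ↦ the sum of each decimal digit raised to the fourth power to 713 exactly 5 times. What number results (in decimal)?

713 → 7⁴ + 1⁴ + 3⁴ = 2401 + 1 + 81 = 2483
2483 → 2⁴ + 4⁴ + 8⁴ + 3⁴ = 16 + 256 + 4096 + 81 = 4449
4449 → 4⁴ + 4⁴ + 4⁴ + 9⁴ = 256 + 256 + 256 + 6561 = 7329
7329 → 7⁴ + 3⁴ + 2⁴ + 9⁴ = 2401 + 81 + 16 + 6561 = 9059
9059 → 9⁴ + 0⁴ + 5⁴ + 9⁴ = 6561 + 0 + 625 + 6561 = 13747

13747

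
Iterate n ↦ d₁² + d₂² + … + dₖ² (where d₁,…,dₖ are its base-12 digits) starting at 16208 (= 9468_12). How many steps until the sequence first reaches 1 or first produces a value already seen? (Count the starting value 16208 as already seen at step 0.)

9

16208 = (9,4,6,8)_12 → 9² + 4² + 6² + 8² = 81 + 16 + 36 + 64 = 197
197 = (1,4,5)_12 → 1² + 4² + 5² = 1 + 16 + 25 = 42
42 = (3,6)_12 → 3² + 6² = 9 + 36 = 45
45 = (3,9)_12 → 3² + 9² = 9 + 81 = 90
90 = (7,6)_12 → 7² + 6² = 49 + 36 = 85
85 = (7,1)_12 → 7² + 1² = 49 + 1 = 50
50 = (4,2)_12 → 4² + 2² = 16 + 4 = 20
20 = (1,8)_12 → 1² + 8² = 1 + 64 = 65
65 = (5,5)_12 → 5² + 5² = 25 + 25 = 50  — 50 repeats.
That took 9 steps.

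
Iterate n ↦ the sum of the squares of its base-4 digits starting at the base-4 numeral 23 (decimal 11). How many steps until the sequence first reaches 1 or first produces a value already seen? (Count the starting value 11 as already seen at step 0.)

11 = (2,3)_4 → 2² + 3² = 13
13 = (3,1)_4 → 3² + 1² = 10
10 = (2,2)_4 → 2² + 2² = 8
8 = (2,0)_4 → 2² + 0² = 4
4 = (1,0)_4 → 1² + 0² = 1  — reached 1.
That took 5 steps.

5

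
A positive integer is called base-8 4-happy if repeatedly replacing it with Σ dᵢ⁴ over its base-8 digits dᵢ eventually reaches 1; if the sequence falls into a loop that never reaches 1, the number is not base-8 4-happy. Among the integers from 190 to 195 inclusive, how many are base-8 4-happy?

190: 190 → 3713 → 2418 → 2193 → 289 → 513 → 2 → 16 → 16  (repeats 16)
191: 191 → 4818 → 115 → 1378 → 913 → 1314 → 544 → 257 → 257  (repeats 257)
192: 192 → 81 → 18 → 32 → 256 → 256  (repeats 256)
193: 193 → 82 → 33 → 257 → 257  (repeats 257)
194: 194 → 97 → 258 → 272 → 272  (repeats 272)
195: 195 → 162 → 288 → 512 → 1  (reaches 1)
base-8 4-happy: 195

1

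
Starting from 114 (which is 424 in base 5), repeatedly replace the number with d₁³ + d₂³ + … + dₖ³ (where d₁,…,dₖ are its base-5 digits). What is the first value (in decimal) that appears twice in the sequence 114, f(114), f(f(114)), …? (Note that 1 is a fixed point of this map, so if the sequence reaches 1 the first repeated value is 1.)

114 = (4,2,4)_5 → 4³ + 2³ + 4³ = 136
136 = (1,0,2,1)_5 → 1³ + 0³ + 2³ + 1³ = 10
10 = (2,0)_5 → 2³ + 0³ = 8
8 = (1,3)_5 → 1³ + 3³ = 28
28 = (1,0,3)_5 → 1³ + 0³ + 3³ = 28  — 28 already appeared earlier.

28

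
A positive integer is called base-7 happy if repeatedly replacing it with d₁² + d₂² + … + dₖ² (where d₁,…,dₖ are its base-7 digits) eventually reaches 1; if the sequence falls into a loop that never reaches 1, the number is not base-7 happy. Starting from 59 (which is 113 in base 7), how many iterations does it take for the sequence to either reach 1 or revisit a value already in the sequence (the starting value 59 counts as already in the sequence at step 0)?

6

59 = (1,1,3)_7 → 1² + 1² + 3² = 1 + 1 + 9 = 11
11 = (1,4)_7 → 1² + 4² = 1 + 16 = 17
17 = (2,3)_7 → 2² + 3² = 4 + 9 = 13
13 = (1,6)_7 → 1² + 6² = 1 + 36 = 37
37 = (5,2)_7 → 5² + 2² = 25 + 4 = 29
29 = (4,1)_7 → 4² + 1² = 16 + 1 = 17  — 17 repeats.
That took 6 steps.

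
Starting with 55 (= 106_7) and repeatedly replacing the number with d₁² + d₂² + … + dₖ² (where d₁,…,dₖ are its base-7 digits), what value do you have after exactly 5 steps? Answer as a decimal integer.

55 = (1,0,6)_7 → 1² + 0² + 6² = 37
37 = (5,2)_7 → 5² + 2² = 29
29 = (4,1)_7 → 4² + 1² = 17
17 = (2,3)_7 → 2² + 3² = 13
13 = (1,6)_7 → 1² + 6² = 37

37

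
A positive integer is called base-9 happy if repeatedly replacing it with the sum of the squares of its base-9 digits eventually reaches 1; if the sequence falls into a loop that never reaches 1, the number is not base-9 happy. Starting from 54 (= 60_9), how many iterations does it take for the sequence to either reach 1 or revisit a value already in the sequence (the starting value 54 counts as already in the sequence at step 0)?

4

54 = (6,0)_9 → 6² + 0² = 36 + 0 = 36
36 = (4,0)_9 → 4² + 0² = 16 + 0 = 16
16 = (1,7)_9 → 1² + 7² = 1 + 49 = 50
50 = (5,5)_9 → 5² + 5² = 25 + 25 = 50  — 50 repeats.
That took 4 steps.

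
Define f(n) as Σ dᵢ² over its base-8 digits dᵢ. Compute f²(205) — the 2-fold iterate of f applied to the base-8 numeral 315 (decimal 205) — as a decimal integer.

205 = (3,1,5)_8 → 3² + 1² + 5² = 9 + 1 + 25 = 35
35 = (4,3)_8 → 4² + 3² = 16 + 9 = 25

25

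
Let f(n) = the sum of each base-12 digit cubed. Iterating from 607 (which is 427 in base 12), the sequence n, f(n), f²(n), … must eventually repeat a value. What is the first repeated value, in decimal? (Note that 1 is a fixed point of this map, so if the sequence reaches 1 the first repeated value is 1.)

415

607 = (4,2,7)_12 → 415
415 = (2,10,7)_12 → 1351
1351 = (9,4,7)_12 → 1136
1136 = (7,10,8)_12 → 1855
1855 = (1,0,10,7)_12 → 1344
1344 = (9,4,0)_12 → 793
793 = (5,6,1)_12 → 342
342 = (2,4,6)_12 → 288
288 = (2,0,0)_12 → 8
8 = (8)_12 → 512
512 = (3,6,8)_12 → 755
755 = (5,2,11)_12 → 1464
1464 = (10,2,0)_12 → 1008
1008 = (7,0,0)_12 → 343
343 = (2,4,7)_12 → 415  — 415 already appeared earlier.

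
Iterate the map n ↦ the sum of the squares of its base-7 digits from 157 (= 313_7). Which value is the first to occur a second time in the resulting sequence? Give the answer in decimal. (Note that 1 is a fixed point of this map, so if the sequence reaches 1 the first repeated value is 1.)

29

157 = (3,1,3)_7 → 3² + 1² + 3² = 9 + 1 + 9 = 19
19 = (2,5)_7 → 2² + 5² = 4 + 25 = 29
29 = (4,1)_7 → 4² + 1² = 16 + 1 = 17
17 = (2,3)_7 → 2² + 3² = 4 + 9 = 13
13 = (1,6)_7 → 1² + 6² = 1 + 36 = 37
37 = (5,2)_7 → 5² + 2² = 25 + 4 = 29  — 29 already appeared earlier.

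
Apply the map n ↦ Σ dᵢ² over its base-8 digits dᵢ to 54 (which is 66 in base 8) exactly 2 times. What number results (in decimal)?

54 = (6,6)_8 → 6² + 6² = 36 + 36 = 72
72 = (1,1,0)_8 → 1² + 1² + 0² = 1 + 1 + 0 = 2

2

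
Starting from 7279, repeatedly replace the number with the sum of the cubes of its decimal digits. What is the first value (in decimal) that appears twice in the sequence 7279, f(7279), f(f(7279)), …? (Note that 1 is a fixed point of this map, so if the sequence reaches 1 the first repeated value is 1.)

7279 → 7³ + 2³ + 7³ + 9³ = 1423
1423 → 1³ + 4³ + 2³ + 3³ = 100
100 → 1³ + 0³ + 0³ = 1  — reached the fixed point 1.
1 → 1, so 1 is the first repeated value.

1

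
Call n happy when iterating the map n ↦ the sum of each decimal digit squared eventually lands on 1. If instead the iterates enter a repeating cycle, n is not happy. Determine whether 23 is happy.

happy

23 → 2² + 3² = 4 + 9 = 13
13 → 1² + 3² = 1 + 9 = 10
10 → 1² + 0² = 1 + 0 = 1  — reached 1.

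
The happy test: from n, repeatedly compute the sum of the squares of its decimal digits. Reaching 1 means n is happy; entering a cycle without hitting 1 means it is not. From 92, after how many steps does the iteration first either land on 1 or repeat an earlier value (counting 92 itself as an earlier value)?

92 → 9² + 2² = 85
85 → 8² + 5² = 89
89 → 8² + 9² = 145
145 → 1² + 4² + 5² = 42
42 → 4² + 2² = 20
20 → 2² + 0² = 4
4 → 4² = 16
16 → 1² + 6² = 37
37 → 3² + 7² = 58
58 → 5² + 8² = 89  — 89 repeats.
That took 10 steps.

10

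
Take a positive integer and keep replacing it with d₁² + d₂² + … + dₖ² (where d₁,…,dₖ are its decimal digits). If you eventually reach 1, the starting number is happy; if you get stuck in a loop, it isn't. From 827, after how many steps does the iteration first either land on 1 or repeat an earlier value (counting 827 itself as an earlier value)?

827 → 8² + 2² + 7² = 117
117 → 1² + 1² + 7² = 51
51 → 5² + 1² = 26
26 → 2² + 6² = 40
40 → 4² + 0² = 16
16 → 1² + 6² = 37
37 → 3² + 7² = 58
58 → 5² + 8² = 89
89 → 8² + 9² = 145
145 → 1² + 4² + 5² = 42
42 → 4² + 2² = 20
20 → 2² + 0² = 4
4 → 4² = 16  — 16 repeats.
That took 13 steps.

13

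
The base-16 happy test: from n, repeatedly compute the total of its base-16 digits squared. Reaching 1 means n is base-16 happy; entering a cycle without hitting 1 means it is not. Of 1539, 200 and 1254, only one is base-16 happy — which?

1254

1539: 1539 → 45 → 173 → 269 → 170 → 200 → 208 → 169 → 181 → 146 → 85 → 50 → 13 → 169  — repeats 169 (not base-16 happy)
200: 200 → 208 → 169 → 181 → 146 → 85 → 50 → 13 → 169  — repeats 169 (not base-16 happy)
1254: 1254 → 248 → 289 → 6 → 36 → 20 → 17 → 2 → 4 → 16 → 1  — reaches 1 (base-16 happy)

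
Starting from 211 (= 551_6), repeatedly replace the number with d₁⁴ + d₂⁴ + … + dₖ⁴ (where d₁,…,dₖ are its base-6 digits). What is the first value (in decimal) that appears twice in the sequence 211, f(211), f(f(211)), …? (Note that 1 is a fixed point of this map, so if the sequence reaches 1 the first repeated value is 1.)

1251

211 = (5,5,1)_6 → 5⁴ + 5⁴ + 1⁴ = 1251
1251 = (5,4,4,3)_6 → 5⁴ + 4⁴ + 4⁴ + 3⁴ = 1218
1218 = (5,3,5,0)_6 → 5⁴ + 3⁴ + 5⁴ + 0⁴ = 1331
1331 = (1,0,0,5,5)_6 → 1⁴ + 0⁴ + 0⁴ + 5⁴ + 5⁴ = 1251  — 1251 already appeared earlier.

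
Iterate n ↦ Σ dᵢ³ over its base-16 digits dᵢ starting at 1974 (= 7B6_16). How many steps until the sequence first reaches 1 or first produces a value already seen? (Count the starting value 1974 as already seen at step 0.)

14

1974 = (7,11,6)_16 → 1890
1890 = (7,6,2)_16 → 567
567 = (2,3,7)_16 → 378
378 = (1,7,10)_16 → 1344
1344 = (5,4,0)_16 → 189
189 = (11,13)_16 → 3528
3528 = (13,12,8)_16 → 4437
4437 = (1,1,5,5)_16 → 252
252 = (15,12)_16 → 5103
5103 = (1,3,14,15)_16 → 6147
6147 = (1,8,0,3)_16 → 540
540 = (2,1,12)_16 → 1737
1737 = (6,12,9)_16 → 2673
2673 = (10,7,1)_16 → 1344  — 1344 repeats.
That took 14 steps.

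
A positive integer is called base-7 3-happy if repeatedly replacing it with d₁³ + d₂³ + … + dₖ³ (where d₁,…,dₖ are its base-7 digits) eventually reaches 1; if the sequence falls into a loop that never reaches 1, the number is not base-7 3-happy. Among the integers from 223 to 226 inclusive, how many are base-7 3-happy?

223: 223 → 307 → 433 → 343 → 1  — base-7 3-happy
224: 224 → 128 → 80 → 92 → 218 → 92  — not base-7 3-happy
225: 225 → 129 → 99 → 9 → 9  — not base-7 3-happy
226: 226 → 136 → 160 → 244 → 496 → 244  — not base-7 3-happy
base-7 3-happy: 223

1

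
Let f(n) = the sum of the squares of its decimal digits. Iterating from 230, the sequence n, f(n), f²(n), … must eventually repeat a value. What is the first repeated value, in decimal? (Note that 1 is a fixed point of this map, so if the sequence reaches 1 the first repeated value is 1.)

1

230 → 2² + 3² + 0² = 4 + 9 + 0 = 13
13 → 1² + 3² = 1 + 9 = 10
10 → 1² + 0² = 1 + 0 = 1  — reached the fixed point 1.
1 → 1, so 1 is the first repeated value.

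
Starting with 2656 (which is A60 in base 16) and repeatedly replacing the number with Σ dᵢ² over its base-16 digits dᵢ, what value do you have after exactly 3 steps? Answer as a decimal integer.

64

2656 = (10,6,0)_16 → 10² + 6² + 0² = 100 + 36 + 0 = 136
136 = (8,8)_16 → 8² + 8² = 64 + 64 = 128
128 = (8,0)_16 → 8² + 0² = 64 + 0 = 64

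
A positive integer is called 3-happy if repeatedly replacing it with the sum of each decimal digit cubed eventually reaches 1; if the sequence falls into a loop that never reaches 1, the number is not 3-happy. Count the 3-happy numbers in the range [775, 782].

1

775: 775 → 811 → 514 → 190 → 730 → 370 → 370  — not 3-happy
776: 776 → 902 → 737 → 713 → 371 → 371  — not 3-happy
777: 777 → 1029 → 738 → 882 → 1032 → 36 → 243 → 99 → 1458 → 702 → 351 → 153 → 153  — not 3-happy
778: 778 → 1198 → 1243 → 100 → 1  — 3-happy
779: 779 → 1415 → 191 → 731 → 371 → 371  — not 3-happy
780: 780 → 855 → 762 → 567 → 684 → 792 → 1080 → 513 → 153 → 153  — not 3-happy
781: 781 → 856 → 853 → 664 → 496 → 1009 → 730 → 370 → 370  — not 3-happy
782: 782 → 863 → 755 → 593 → 881 → 1025 → 134 → 92 → 737 → 713 → 371 → 371  — not 3-happy
3-happy: 778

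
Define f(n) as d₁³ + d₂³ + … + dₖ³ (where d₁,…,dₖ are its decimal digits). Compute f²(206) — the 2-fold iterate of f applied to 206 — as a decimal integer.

206 → 2³ + 0³ + 6³ = 8 + 0 + 216 = 224
224 → 2³ + 2³ + 4³ = 8 + 8 + 64 = 80

80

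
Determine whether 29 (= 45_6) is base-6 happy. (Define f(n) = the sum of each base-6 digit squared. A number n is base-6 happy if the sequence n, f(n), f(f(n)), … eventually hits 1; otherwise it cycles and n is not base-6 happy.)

not base-6 happy

29 = (4,5)_6 → 4² + 5² = 41
41 = (1,0,5)_6 → 1² + 0² + 5² = 26
26 = (4,2)_6 → 4² + 2² = 20
20 = (3,2)_6 → 3² + 2² = 13
13 = (2,1)_6 → 2² + 1² = 5
5 = (5)_6 → 5² = 25
25 = (4,1)_6 → 4² + 1² = 17
17 = (2,5)_6 → 2² + 5² = 29  — 29 already seen; the sequence cycles without reaching 1.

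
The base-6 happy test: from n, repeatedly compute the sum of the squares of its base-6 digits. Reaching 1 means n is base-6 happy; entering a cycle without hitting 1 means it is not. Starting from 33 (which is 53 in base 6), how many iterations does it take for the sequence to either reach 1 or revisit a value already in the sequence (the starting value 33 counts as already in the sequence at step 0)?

10

33 = (5,3)_6 → 34
34 = (5,4)_6 → 41
41 = (1,0,5)_6 → 26
26 = (4,2)_6 → 20
20 = (3,2)_6 → 13
13 = (2,1)_6 → 5
5 = (5)_6 → 25
25 = (4,1)_6 → 17
17 = (2,5)_6 → 29
29 = (4,5)_6 → 41  — 41 repeats.
That took 10 steps.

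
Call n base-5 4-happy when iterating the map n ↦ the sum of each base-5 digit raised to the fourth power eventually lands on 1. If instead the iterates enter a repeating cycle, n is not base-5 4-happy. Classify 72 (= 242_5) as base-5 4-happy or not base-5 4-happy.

not base-5 4-happy

72 = (2,4,2)_5 → 2⁴ + 4⁴ + 2⁴ = 288
288 = (2,1,2,3)_5 → 2⁴ + 1⁴ + 2⁴ + 3⁴ = 114
114 = (4,2,4)_5 → 4⁴ + 2⁴ + 4⁴ = 528
528 = (4,1,0,3)_5 → 4⁴ + 1⁴ + 0⁴ + 3⁴ = 338
338 = (2,3,2,3)_5 → 2⁴ + 3⁴ + 2⁴ + 3⁴ = 194
194 = (1,2,3,4)_5 → 1⁴ + 2⁴ + 3⁴ + 4⁴ = 354
354 = (2,4,0,4)_5 → 2⁴ + 4⁴ + 0⁴ + 4⁴ = 528  — 528 already seen; the sequence cycles without reaching 1.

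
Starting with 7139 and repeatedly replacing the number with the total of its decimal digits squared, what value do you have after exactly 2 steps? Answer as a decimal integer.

17

7139 → 140
140 → 17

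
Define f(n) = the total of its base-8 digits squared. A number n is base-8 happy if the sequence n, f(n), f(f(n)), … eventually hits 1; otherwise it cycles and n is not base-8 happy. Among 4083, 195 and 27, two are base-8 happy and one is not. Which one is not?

4083: 4083 → 143 → 54 → 72 → 2 → 4 → 16 → 4  — repeats 4 (not base-8 happy)
195: 195 → 18 → 8 → 1  — reaches 1 (base-8 happy)
27: 27 → 18 → 8 → 1  — reaches 1 (base-8 happy)

4083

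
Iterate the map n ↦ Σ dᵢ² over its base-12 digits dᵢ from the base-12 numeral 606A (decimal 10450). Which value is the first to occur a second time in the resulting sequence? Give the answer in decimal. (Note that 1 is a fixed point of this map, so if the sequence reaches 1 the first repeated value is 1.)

5

10450 = (6,0,6,10)_12 → 6² + 0² + 6² + 10² = 36 + 0 + 36 + 100 = 172
172 = (1,2,4)_12 → 1² + 2² + 4² = 1 + 4 + 16 = 21
21 = (1,9)_12 → 1² + 9² = 1 + 81 = 82
82 = (6,10)_12 → 6² + 10² = 36 + 100 = 136
136 = (11,4)_12 → 11² + 4² = 121 + 16 = 137
137 = (11,5)_12 → 11² + 5² = 121 + 25 = 146
146 = (1,0,2)_12 → 1² + 0² + 2² = 1 + 0 + 4 = 5
5 = (5)_12 → 5² = 25
25 = (2,1)_12 → 2² + 1² = 4 + 1 = 5  — 5 already appeared earlier.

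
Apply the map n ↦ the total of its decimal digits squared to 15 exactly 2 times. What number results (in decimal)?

40

15 → 1² + 5² = 1 + 25 = 26
26 → 2² + 6² = 4 + 36 = 40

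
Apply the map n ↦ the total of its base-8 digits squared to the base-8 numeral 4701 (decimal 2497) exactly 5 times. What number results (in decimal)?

2497 = (4,7,0,1)_8 → 4² + 7² + 0² + 1² = 66
66 = (1,0,2)_8 → 1² + 0² + 2² = 5
5 = (5)_8 → 5² = 25
25 = (3,1)_8 → 3² + 1² = 10
10 = (1,2)_8 → 1² + 2² = 5

5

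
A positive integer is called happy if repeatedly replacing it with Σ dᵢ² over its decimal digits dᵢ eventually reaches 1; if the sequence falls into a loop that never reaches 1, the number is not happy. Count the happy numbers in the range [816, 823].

2

816: 816 → 101 → 2 → 4 → 16 → 37 → 58 → 89 → 145 → 42 → 20 → 4  — not happy
817: 817 → 114 → 18 → 65 → 61 → 37 → 58 → 89 → 145 → 42 → 20 → 4 → 16 → 37  — not happy
818: 818 → 129 → 86 → 100 → 1  — happy
819: 819 → 146 → 53 → 34 → 25 → 29 → 85 → 89 → 145 → 42 → 20 → 4 → 16 → 37 → 58 → 89  — not happy
820: 820 → 68 → 100 → 1  — happy
821: 821 → 69 → 117 → 51 → 26 → 40 → 16 → 37 → 58 → 89 → 145 → 42 → 20 → 4 → 16  — not happy
822: 822 → 72 → 53 → 34 → 25 → 29 → 85 → 89 → 145 → 42 → 20 → 4 → 16 → 37 → 58 → 89  — not happy
823: 823 → 77 → 98 → 145 → 42 → 20 → 4 → 16 → 37 → 58 → 89 → 145  — not happy
happy: 818, 820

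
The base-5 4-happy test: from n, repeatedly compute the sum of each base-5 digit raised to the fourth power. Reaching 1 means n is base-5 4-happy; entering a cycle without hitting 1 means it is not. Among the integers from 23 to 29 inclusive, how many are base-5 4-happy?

23: 23 → 337 → 129 → 257 → 33 → 83 → 163 → 99 → 593 → 499 → 849 → 595 → 593  — not base-5 4-happy
24: 24 → 512 → 288 → 114 → 528 → 338 → 194 → 354 → 528  — not base-5 4-happy
25: 25 → 1  — base-5 4-happy
26: 26 → 2 → 16 → 82 → 98 → 418 → 244 → 594 → 674 → 514 → 528 → 338 → 194 → 354 → 528  — not base-5 4-happy
27: 27 → 17 → 97 → 353 → 353  — not base-5 4-happy
28: 28 → 82 → 98 → 418 → 244 → 594 → 674 → 514 → 528 → 338 → 194 → 354 → 528  — not base-5 4-happy
29: 29 → 257 → 33 → 83 → 163 → 99 → 593 → 499 → 849 → 595 → 593  — not base-5 4-happy
base-5 4-happy: 25

1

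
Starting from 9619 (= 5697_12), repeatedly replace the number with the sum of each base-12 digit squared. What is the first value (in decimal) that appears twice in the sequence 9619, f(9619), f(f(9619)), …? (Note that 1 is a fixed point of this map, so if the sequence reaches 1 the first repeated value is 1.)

29

9619 = (5,6,9,7)_12 → 5² + 6² + 9² + 7² = 25 + 36 + 81 + 49 = 191
191 = (1,3,11)_12 → 1² + 3² + 11² = 1 + 9 + 121 = 131
131 = (10,11)_12 → 10² + 11² = 100 + 121 = 221
221 = (1,6,5)_12 → 1² + 6² + 5² = 1 + 36 + 25 = 62
62 = (5,2)_12 → 5² + 2² = 25 + 4 = 29
29 = (2,5)_12 → 2² + 5² = 4 + 25 = 29  — 29 already appeared earlier.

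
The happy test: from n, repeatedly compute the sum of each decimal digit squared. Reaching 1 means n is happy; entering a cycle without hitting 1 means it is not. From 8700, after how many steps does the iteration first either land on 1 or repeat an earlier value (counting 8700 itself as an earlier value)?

8700 → 113
113 → 11
11 → 2
2 → 4
4 → 16
16 → 37
37 → 58
58 → 89
89 → 145
145 → 42
42 → 20
20 → 4  — 4 repeats.
That took 12 steps.

12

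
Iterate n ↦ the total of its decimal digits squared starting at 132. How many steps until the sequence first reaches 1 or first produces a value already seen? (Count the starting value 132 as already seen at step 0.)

15

132 → 1² + 3² + 2² = 1 + 9 + 4 = 14
14 → 1² + 4² = 1 + 16 = 17
17 → 1² + 7² = 1 + 49 = 50
50 → 5² + 0² = 25 + 0 = 25
25 → 2² + 5² = 4 + 25 = 29
29 → 2² + 9² = 4 + 81 = 85
85 → 8² + 5² = 64 + 25 = 89
89 → 8² + 9² = 64 + 81 = 145
145 → 1² + 4² + 5² = 1 + 16 + 25 = 42
42 → 4² + 2² = 16 + 4 = 20
20 → 2² + 0² = 4 + 0 = 4
4 → 4² = 16
16 → 1² + 6² = 1 + 36 = 37
37 → 3² + 7² = 9 + 49 = 58
58 → 5² + 8² = 25 + 64 = 89  — 89 repeats.
That took 15 steps.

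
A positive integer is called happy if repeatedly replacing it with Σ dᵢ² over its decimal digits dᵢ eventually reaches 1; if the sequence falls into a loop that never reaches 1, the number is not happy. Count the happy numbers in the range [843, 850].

1

843: 843 → 89 → 145 → 42 → 20 → 4 → 16 → 37 → 58 → 89  — not happy
844: 844 → 96 → 117 → 51 → 26 → 40 → 16 → 37 → 58 → 89 → 145 → 42 → 20 → 4 → 16  — not happy
845: 845 → 105 → 26 → 40 → 16 → 37 → 58 → 89 → 145 → 42 → 20 → 4 → 16  — not happy
846: 846 → 116 → 38 → 73 → 58 → 89 → 145 → 42 → 20 → 4 → 16 → 37 → 58  — not happy
847: 847 → 129 → 86 → 100 → 1  — happy
848: 848 → 144 → 33 → 18 → 65 → 61 → 37 → 58 → 89 → 145 → 42 → 20 → 4 → 16 → 37  — not happy
849: 849 → 161 → 38 → 73 → 58 → 89 → 145 → 42 → 20 → 4 → 16 → 37 → 58  — not happy
850: 850 → 89 → 145 → 42 → 20 → 4 → 16 → 37 → 58 → 89  — not happy
happy: 847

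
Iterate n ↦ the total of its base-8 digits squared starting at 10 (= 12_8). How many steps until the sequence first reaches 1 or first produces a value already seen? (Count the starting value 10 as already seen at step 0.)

10 = (1,2)_8 → 1² + 2² = 1 + 4 = 5
5 = (5)_8 → 5² = 25
25 = (3,1)_8 → 3² + 1² = 9 + 1 = 10  — 10 repeats.
That took 3 steps.

3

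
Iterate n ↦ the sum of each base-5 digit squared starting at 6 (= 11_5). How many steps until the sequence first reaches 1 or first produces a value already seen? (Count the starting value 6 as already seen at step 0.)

5

6 = (1,1)_5 → 1² + 1² = 1 + 1 = 2
2 = (2)_5 → 2² = 4
4 = (4)_5 → 4² = 16
16 = (3,1)_5 → 3² + 1² = 9 + 1 = 10
10 = (2,0)_5 → 2² + 0² = 4 + 0 = 4  — 4 repeats.
That took 5 steps.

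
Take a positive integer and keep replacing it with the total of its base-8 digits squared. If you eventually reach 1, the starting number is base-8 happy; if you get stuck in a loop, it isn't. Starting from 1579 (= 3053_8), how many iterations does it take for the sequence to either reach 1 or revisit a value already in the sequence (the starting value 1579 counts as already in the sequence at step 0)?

4

1579 = (3,0,5,3)_8 → 3² + 0² + 5² + 3² = 9 + 0 + 25 + 9 = 43
43 = (5,3)_8 → 5² + 3² = 25 + 9 = 34
34 = (4,2)_8 → 4² + 2² = 16 + 4 = 20
20 = (2,4)_8 → 2² + 4² = 4 + 16 = 20  — 20 repeats.
That took 4 steps.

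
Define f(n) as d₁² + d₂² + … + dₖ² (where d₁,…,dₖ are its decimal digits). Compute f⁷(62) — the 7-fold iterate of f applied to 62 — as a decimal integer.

62 → 6² + 2² = 40
40 → 4² + 0² = 16
16 → 1² + 6² = 37
37 → 3² + 7² = 58
58 → 5² + 8² = 89
89 → 8² + 9² = 145
145 → 1² + 4² + 5² = 42

42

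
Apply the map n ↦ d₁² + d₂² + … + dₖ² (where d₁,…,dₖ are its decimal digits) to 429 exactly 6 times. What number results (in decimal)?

58

429 → 4² + 2² + 9² = 101
101 → 1² + 0² + 1² = 2
2 → 2² = 4
4 → 4² = 16
16 → 1² + 6² = 37
37 → 3² + 7² = 58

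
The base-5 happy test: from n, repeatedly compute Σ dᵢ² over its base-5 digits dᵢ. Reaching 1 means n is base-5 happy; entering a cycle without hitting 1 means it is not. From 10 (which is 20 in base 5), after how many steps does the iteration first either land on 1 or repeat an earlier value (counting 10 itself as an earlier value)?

10 = (2,0)_5 → 2² + 0² = 4 + 0 = 4
4 = (4)_5 → 4² = 16
16 = (3,1)_5 → 3² + 1² = 9 + 1 = 10  — 10 repeats.
That took 3 steps.

3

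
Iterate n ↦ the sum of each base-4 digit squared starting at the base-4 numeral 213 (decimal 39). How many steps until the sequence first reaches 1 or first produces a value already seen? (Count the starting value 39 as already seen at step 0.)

39 = (2,1,3)_4 → 2² + 1² + 3² = 4 + 1 + 9 = 14
14 = (3,2)_4 → 3² + 2² = 9 + 4 = 13
13 = (3,1)_4 → 3² + 1² = 9 + 1 = 10
10 = (2,2)_4 → 2² + 2² = 4 + 4 = 8
8 = (2,0)_4 → 2² + 0² = 4 + 0 = 4
4 = (1,0)_4 → 1² + 0² = 1 + 0 = 1  — reached 1.
That took 6 steps.

6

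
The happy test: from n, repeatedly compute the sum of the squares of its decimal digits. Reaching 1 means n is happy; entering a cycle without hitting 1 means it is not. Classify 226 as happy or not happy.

happy

226 → 2² + 2² + 6² = 44
44 → 4² + 4² = 32
32 → 3² + 2² = 13
13 → 1² + 3² = 10
10 → 1² + 0² = 1  — reached 1.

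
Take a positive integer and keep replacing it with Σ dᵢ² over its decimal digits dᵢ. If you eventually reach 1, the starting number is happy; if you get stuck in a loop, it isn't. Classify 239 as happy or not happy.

happy

239 → 2² + 3² + 9² = 94
94 → 9² + 4² = 97
97 → 9² + 7² = 130
130 → 1² + 3² + 0² = 10
10 → 1² + 0² = 1  — reached 1.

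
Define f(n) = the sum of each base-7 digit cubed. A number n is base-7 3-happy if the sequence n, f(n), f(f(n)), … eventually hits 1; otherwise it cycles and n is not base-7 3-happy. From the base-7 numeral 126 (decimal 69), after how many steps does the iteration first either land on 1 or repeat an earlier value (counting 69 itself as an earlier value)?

69 = (1,2,6)_7 → 1³ + 2³ + 6³ = 225
225 = (4,4,1)_7 → 4³ + 4³ + 1³ = 129
129 = (2,4,3)_7 → 2³ + 4³ + 3³ = 99
99 = (2,0,1)_7 → 2³ + 0³ + 1³ = 9
9 = (1,2)_7 → 1³ + 2³ = 9  — 9 repeats.
That took 5 steps.

5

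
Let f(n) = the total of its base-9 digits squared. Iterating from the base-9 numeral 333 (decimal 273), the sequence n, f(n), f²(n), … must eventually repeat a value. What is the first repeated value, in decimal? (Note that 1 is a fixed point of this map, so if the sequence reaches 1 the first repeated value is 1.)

1

273 = (3,3,3)_9 → 3² + 3² + 3² = 27
27 = (3,0)_9 → 3² + 0² = 9
9 = (1,0)_9 → 1² + 0² = 1  — reached the fixed point 1.
1 → 1, so 1 is the first repeated value.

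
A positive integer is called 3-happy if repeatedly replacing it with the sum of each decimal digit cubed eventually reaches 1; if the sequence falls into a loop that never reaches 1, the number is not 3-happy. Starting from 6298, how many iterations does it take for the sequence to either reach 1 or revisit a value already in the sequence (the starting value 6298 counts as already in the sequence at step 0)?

8

6298 → 6³ + 2³ + 9³ + 8³ = 1465
1465 → 1³ + 4³ + 6³ + 5³ = 406
406 → 4³ + 0³ + 6³ = 280
280 → 2³ + 8³ + 0³ = 520
520 → 5³ + 2³ + 0³ = 133
133 → 1³ + 3³ + 3³ = 55
55 → 5³ + 5³ = 250
250 → 2³ + 5³ + 0³ = 133  — 133 repeats.
That took 8 steps.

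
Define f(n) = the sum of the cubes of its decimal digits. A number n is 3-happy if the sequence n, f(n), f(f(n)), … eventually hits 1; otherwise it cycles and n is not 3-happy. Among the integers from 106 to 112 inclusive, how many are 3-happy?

1

106: 106 → 217 → 352 → 160 → 217  (repeats 217)
107: 107 → 344 → 155 → 251 → 134 → 92 → 737 → 713 → 371 → 371  (repeats 371)
108: 108 → 513 → 153 → 153  (repeats 153)
109: 109 → 730 → 370 → 370  (repeats 370)
110: 110 → 2 → 8 → 512 → 134 → 92 → 737 → 713 → 371 → 371  (repeats 371)
111: 111 → 3 → 27 → 351 → 153 → 153  (repeats 153)
112: 112 → 10 → 1  (reaches 1)
3-happy: 112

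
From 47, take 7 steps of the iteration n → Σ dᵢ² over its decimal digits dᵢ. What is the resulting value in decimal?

47 → 4² + 7² = 65
65 → 6² + 5² = 61
61 → 6² + 1² = 37
37 → 3² + 7² = 58
58 → 5² + 8² = 89
89 → 8² + 9² = 145
145 → 1² + 4² + 5² = 42

42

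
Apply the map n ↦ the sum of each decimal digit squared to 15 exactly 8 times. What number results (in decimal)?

42

15 → 1² + 5² = 1 + 25 = 26
26 → 2² + 6² = 4 + 36 = 40
40 → 4² + 0² = 16 + 0 = 16
16 → 1² + 6² = 1 + 36 = 37
37 → 3² + 7² = 9 + 49 = 58
58 → 5² + 8² = 25 + 64 = 89
89 → 8² + 9² = 64 + 81 = 145
145 → 1² + 4² + 5² = 1 + 16 + 25 = 42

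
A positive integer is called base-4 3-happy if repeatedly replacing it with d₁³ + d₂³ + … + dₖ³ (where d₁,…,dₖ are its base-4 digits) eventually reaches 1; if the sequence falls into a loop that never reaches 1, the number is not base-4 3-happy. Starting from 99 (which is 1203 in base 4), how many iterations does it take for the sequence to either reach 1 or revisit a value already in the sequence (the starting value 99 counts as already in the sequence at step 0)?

99 = (1,2,0,3)_4 → 36
36 = (2,1,0)_4 → 9
9 = (2,1)_4 → 9  — 9 repeats.
That took 3 steps.

3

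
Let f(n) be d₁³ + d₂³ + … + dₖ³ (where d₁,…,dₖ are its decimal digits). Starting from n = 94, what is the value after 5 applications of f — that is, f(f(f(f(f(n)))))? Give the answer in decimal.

1459

94 → 9³ + 4³ = 793
793 → 7³ + 9³ + 3³ = 1099
1099 → 1³ + 0³ + 9³ + 9³ = 1459
1459 → 1³ + 4³ + 5³ + 9³ = 919
919 → 9³ + 1³ + 9³ = 1459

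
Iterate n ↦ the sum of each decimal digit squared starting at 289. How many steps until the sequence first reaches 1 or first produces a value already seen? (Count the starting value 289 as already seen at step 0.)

289 → 2² + 8² + 9² = 4 + 64 + 81 = 149
149 → 1² + 4² + 9² = 1 + 16 + 81 = 98
98 → 9² + 8² = 81 + 64 = 145
145 → 1² + 4² + 5² = 1 + 16 + 25 = 42
42 → 4² + 2² = 16 + 4 = 20
20 → 2² + 0² = 4 + 0 = 4
4 → 4² = 16
16 → 1² + 6² = 1 + 36 = 37
37 → 3² + 7² = 9 + 49 = 58
58 → 5² + 8² = 25 + 64 = 89
89 → 8² + 9² = 64 + 81 = 145  — 145 repeats.
That took 11 steps.

11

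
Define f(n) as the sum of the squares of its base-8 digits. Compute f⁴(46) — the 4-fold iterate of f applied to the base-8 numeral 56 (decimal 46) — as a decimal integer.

46 = (5,6)_8 → 5² + 6² = 25 + 36 = 61
61 = (7,5)_8 → 7² + 5² = 49 + 25 = 74
74 = (1,1,2)_8 → 1² + 1² + 2² = 1 + 1 + 4 = 6
6 = (6)_8 → 6² = 36

36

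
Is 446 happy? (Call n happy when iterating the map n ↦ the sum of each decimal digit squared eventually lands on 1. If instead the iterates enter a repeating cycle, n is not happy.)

446 → 68
68 → 100
100 → 1  — reached 1.

happy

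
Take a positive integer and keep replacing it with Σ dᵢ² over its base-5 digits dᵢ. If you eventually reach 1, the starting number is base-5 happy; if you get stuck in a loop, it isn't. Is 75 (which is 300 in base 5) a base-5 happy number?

75 = (3,0,0)_5 → 3² + 0² + 0² = 9 + 0 + 0 = 9
9 = (1,4)_5 → 1² + 4² = 1 + 16 = 17
17 = (3,2)_5 → 3² + 2² = 9 + 4 = 13
13 = (2,3)_5 → 2² + 3² = 4 + 9 = 13  — 13 already seen; the sequence cycles without reaching 1.

not base-5 happy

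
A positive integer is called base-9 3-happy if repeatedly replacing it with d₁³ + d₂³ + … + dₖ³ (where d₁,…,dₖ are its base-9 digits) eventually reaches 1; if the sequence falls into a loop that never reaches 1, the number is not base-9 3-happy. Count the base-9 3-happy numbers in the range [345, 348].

1

345: 345 → 99 → 9 → 1  — base-9 3-happy
346: 346 → 136 → 218 → 232 → 694 → 638 → 1198 → 470 → 476 → 980 → 540 → 432 → 152 → 856 → 128 → 134 → 638  — not base-9 3-happy
347: 347 → 197 → 547 → 775 → 127 → 127  — not base-9 3-happy
348: 348 → 288 → 152 → 856 → 128 → 134 → 638 → 1198 → 470 → 476 → 980 → 540 → 432 → 152  — not base-9 3-happy
base-9 3-happy: 345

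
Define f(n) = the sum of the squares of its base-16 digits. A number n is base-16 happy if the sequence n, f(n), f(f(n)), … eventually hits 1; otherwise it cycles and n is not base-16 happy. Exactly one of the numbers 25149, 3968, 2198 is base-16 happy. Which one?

25149: 25149 → 218 → 269 → 170 → 200 → 208 → 169 → 181 → 146 → 85 → 50 → 13 → 169  — repeats 169 (not base-16 happy)
3968: 3968 → 289 → 6 → 36 → 20 → 17 → 2 → 4 → 16 → 1  — reaches 1 (base-16 happy)
2198: 2198 → 181 → 146 → 85 → 50 → 13 → 169 → 181  — repeats 181 (not base-16 happy)

3968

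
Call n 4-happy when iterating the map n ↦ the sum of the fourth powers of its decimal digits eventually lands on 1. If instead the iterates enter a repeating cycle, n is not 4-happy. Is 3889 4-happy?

not 4-happy

3889 → 3⁴ + 8⁴ + 8⁴ + 9⁴ = 81 + 4096 + 4096 + 6561 = 14834
14834 → 1⁴ + 4⁴ + 8⁴ + 3⁴ + 4⁴ = 1 + 256 + 4096 + 81 + 256 = 4690
4690 → 4⁴ + 6⁴ + 9⁴ + 0⁴ = 256 + 1296 + 6561 + 0 = 8113
8113 → 8⁴ + 1⁴ + 1⁴ + 3⁴ = 4096 + 1 + 1 + 81 = 4179
4179 → 4⁴ + 1⁴ + 7⁴ + 9⁴ = 256 + 1 + 2401 + 6561 = 9219
9219 → 9⁴ + 2⁴ + 1⁴ + 9⁴ = 6561 + 16 + 1 + 6561 = 13139
13139 → 1⁴ + 3⁴ + 1⁴ + 3⁴ + 9⁴ = 1 + 81 + 1 + 81 + 6561 = 6725
6725 → 6⁴ + 7⁴ + 2⁴ + 5⁴ = 1296 + 2401 + 16 + 625 = 4338
4338 → 4⁴ + 3⁴ + 3⁴ + 8⁴ = 256 + 81 + 81 + 4096 = 4514
4514 → 4⁴ + 5⁴ + 1⁴ + 4⁴ = 256 + 625 + 1 + 256 = 1138
1138 → 1⁴ + 1⁴ + 3⁴ + 8⁴ = 1 + 1 + 81 + 4096 = 4179  — 4179 already seen; the sequence cycles without reaching 1.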